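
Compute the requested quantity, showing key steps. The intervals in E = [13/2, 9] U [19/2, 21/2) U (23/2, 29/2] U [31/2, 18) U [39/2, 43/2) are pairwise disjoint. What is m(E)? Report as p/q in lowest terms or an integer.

For pairwise disjoint intervals, m(union_i I_i) = sum_i m(I_i),
and m is invariant under swapping open/closed endpoints (single points have measure 0).
So m(E) = sum_i (b_i - a_i).
  I_1 has length 9 - 13/2 = 5/2.
  I_2 has length 21/2 - 19/2 = 1.
  I_3 has length 29/2 - 23/2 = 3.
  I_4 has length 18 - 31/2 = 5/2.
  I_5 has length 43/2 - 39/2 = 2.
Summing:
  m(E) = 5/2 + 1 + 3 + 5/2 + 2 = 11.

11


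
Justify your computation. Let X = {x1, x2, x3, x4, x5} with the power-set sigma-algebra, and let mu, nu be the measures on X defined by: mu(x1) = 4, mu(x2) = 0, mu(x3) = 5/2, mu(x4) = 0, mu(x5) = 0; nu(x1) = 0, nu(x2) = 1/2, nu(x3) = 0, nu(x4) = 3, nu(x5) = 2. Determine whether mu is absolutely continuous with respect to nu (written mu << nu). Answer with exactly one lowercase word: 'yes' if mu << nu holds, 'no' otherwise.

mu << nu means: every nu-null measurable set is also mu-null; equivalently, for every atom x, if nu({x}) = 0 then mu({x}) = 0.
Checking each atom:
  x1: nu = 0, mu = 4 > 0 -> violates mu << nu.
  x2: nu = 1/2 > 0 -> no constraint.
  x3: nu = 0, mu = 5/2 > 0 -> violates mu << nu.
  x4: nu = 3 > 0 -> no constraint.
  x5: nu = 2 > 0 -> no constraint.
The atom(s) x1, x3 violate the condition (nu = 0 but mu > 0). Therefore mu is NOT absolutely continuous w.r.t. nu.

no


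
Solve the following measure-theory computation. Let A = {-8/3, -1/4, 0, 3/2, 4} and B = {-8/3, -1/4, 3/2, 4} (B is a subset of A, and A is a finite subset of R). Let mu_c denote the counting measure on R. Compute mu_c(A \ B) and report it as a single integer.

Counting measure assigns mu_c(E) = |E| (number of elements) when E is finite. For B subset A, A \ B is the set of elements of A not in B, so |A \ B| = |A| - |B|.
|A| = 5, |B| = 4, so mu_c(A \ B) = 5 - 4 = 1.

1


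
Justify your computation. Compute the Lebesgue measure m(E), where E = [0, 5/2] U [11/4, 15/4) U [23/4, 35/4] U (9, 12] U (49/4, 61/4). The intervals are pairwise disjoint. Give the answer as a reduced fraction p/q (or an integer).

For pairwise disjoint intervals, m(union_i I_i) = sum_i m(I_i),
and m is invariant under swapping open/closed endpoints (single points have measure 0).
So m(E) = sum_i (b_i - a_i).
  I_1 has length 5/2 - 0 = 5/2.
  I_2 has length 15/4 - 11/4 = 1.
  I_3 has length 35/4 - 23/4 = 3.
  I_4 has length 12 - 9 = 3.
  I_5 has length 61/4 - 49/4 = 3.
Summing:
  m(E) = 5/2 + 1 + 3 + 3 + 3 = 25/2.

25/2


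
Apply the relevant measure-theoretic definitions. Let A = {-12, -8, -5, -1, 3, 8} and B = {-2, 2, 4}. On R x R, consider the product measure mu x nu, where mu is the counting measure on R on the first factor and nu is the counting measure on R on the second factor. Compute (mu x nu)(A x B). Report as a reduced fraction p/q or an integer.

For a measurable rectangle A x B, the product measure satisfies
  (mu x nu)(A x B) = mu(A) * nu(B).
  mu(A) = 6.
  nu(B) = 3.
  (mu x nu)(A x B) = 6 * 3 = 18.

18


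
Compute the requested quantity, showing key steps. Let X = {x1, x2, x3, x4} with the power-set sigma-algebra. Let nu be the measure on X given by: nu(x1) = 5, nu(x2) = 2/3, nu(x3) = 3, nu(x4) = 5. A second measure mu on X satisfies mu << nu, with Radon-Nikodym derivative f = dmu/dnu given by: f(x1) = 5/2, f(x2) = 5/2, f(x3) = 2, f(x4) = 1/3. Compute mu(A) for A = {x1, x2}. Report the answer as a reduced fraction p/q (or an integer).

By the defining property of the Radon-Nikodym derivative, for every measurable set A,
  mu(A) = integral_A f dnu.
Since nu is a discrete measure concentrated on the atoms of X, the integral over A reduces to the sum
  mu(A) = sum_{x in A} f(x) * nu({x}).
Computing each term:
  x1: f(x1) * nu(x1) = 5/2 * 5 = 25/2.
  x2: f(x2) * nu(x2) = 5/2 * 2/3 = 5/3.
Summing: mu(A) = 25/2 + 5/3 = 85/6.

85/6


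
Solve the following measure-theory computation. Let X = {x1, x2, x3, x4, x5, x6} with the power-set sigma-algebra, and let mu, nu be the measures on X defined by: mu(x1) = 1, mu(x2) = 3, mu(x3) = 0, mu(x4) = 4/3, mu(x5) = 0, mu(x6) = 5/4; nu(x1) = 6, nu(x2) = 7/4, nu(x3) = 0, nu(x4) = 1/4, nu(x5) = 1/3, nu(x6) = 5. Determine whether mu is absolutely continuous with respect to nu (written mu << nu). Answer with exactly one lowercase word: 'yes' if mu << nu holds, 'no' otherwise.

mu << nu means: every nu-null measurable set is also mu-null; equivalently, for every atom x, if nu({x}) = 0 then mu({x}) = 0.
Checking each atom:
  x1: nu = 6 > 0 -> no constraint.
  x2: nu = 7/4 > 0 -> no constraint.
  x3: nu = 0, mu = 0 -> consistent with mu << nu.
  x4: nu = 1/4 > 0 -> no constraint.
  x5: nu = 1/3 > 0 -> no constraint.
  x6: nu = 5 > 0 -> no constraint.
No atom violates the condition. Therefore mu << nu.

yes


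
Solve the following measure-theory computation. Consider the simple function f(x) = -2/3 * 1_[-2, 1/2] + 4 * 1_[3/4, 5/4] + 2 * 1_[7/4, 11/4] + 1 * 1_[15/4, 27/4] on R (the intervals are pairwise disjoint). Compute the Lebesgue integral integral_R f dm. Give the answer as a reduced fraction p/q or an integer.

For a simple function f = sum_i c_i * 1_{A_i} with disjoint A_i,
  integral f dm = sum_i c_i * m(A_i).
Lengths of the A_i:
  m(A_1) = 1/2 - (-2) = 5/2.
  m(A_2) = 5/4 - 3/4 = 1/2.
  m(A_3) = 11/4 - 7/4 = 1.
  m(A_4) = 27/4 - 15/4 = 3.
Contributions c_i * m(A_i):
  (-2/3) * (5/2) = -5/3.
  (4) * (1/2) = 2.
  (2) * (1) = 2.
  (1) * (3) = 3.
Total: -5/3 + 2 + 2 + 3 = 16/3.

16/3


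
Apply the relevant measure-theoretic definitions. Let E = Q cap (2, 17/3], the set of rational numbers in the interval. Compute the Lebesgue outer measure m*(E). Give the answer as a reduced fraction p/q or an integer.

Q cap (2, 17/3] is countable; list its elements as q_1, q_2, ... . Fix eps > 0 and cover the k-th point by an interval of length eps * 2^(-k). The cover has total length eps * sum_{k>=1} 2^(-k) = eps, so by definition of outer measure m*(Q cap (2, 17/3]) <= eps. Since eps was arbitrary and m* >= 0, the outer measure is 0.

0


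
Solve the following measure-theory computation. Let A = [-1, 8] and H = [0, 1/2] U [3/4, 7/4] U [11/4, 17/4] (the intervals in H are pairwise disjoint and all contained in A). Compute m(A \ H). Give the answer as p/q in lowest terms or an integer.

The ambient interval has length m(A) = 8 - (-1) = 9.
Since the holes are disjoint and sit inside A, by finite additivity
  m(H) = sum_i (b_i - a_i), and m(A \ H) = m(A) - m(H).
Computing the hole measures:
  m(H_1) = 1/2 - 0 = 1/2.
  m(H_2) = 7/4 - 3/4 = 1.
  m(H_3) = 17/4 - 11/4 = 3/2.
Summed: m(H) = 1/2 + 1 + 3/2 = 3.
So m(A \ H) = 9 - 3 = 6.

6


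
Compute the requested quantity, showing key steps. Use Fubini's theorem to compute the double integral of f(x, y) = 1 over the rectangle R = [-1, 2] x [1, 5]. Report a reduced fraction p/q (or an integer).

f(x, y) is a tensor product of a function of x and a function of y, and both factors are bounded continuous (hence Lebesgue integrable) on the rectangle, so Fubini's theorem applies:
  integral_R f d(m x m) = (integral_a1^b1 1 dx) * (integral_a2^b2 1 dy).
Inner integral in x: integral_{-1}^{2} 1 dx = (2^1 - (-1)^1)/1
  = 3.
Inner integral in y: integral_{1}^{5} 1 dy = (5^1 - 1^1)/1
  = 4.
Product: (3) * (4) = 12.

12


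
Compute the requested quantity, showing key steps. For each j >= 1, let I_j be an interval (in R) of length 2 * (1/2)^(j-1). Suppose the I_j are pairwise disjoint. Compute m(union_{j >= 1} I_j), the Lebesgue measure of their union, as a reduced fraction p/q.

By countable additivity of the Lebesgue measure on pairwise disjoint measurable sets,
  m(union_{j >= 1} I_j) = sum_{j >= 1} m(I_j) = sum_{j >= 1} a * r^(j-1),
  with a = 2 and r = 1/2.
Since 0 < r = 1/2 < 1, the geometric series converges:
  sum_{j >= 1} a * r^(j-1) = a / (1 - r).
  = 2 / (1 - 1/2)
  = 2 / (1/2)
  = 4.

4


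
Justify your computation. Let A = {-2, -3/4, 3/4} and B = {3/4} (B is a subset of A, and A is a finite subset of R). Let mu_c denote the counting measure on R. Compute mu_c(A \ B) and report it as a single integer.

Counting measure assigns mu_c(E) = |E| (number of elements) when E is finite. For B subset A, A \ B is the set of elements of A not in B, so |A \ B| = |A| - |B|.
|A| = 3, |B| = 1, so mu_c(A \ B) = 3 - 1 = 2.

2


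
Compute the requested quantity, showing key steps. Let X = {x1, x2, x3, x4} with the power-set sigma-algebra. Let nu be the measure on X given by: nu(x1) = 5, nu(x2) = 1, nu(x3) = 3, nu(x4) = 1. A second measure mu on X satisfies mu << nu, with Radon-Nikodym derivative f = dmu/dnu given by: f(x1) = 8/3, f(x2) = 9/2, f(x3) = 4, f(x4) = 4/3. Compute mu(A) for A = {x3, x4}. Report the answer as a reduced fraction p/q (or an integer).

By the defining property of the Radon-Nikodym derivative, for every measurable set A,
  mu(A) = integral_A f dnu.
Since nu is a discrete measure concentrated on the atoms of X, the integral over A reduces to the sum
  mu(A) = sum_{x in A} f(x) * nu({x}).
Computing each term:
  x3: f(x3) * nu(x3) = 4 * 3 = 12.
  x4: f(x4) * nu(x4) = 4/3 * 1 = 4/3.
Summing: mu(A) = 12 + 4/3 = 40/3.

40/3


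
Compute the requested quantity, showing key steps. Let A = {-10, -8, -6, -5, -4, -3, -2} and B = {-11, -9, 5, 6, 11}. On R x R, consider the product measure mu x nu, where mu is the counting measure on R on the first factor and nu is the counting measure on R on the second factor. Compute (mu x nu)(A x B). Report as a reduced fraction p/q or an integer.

For a measurable rectangle A x B, the product measure satisfies
  (mu x nu)(A x B) = mu(A) * nu(B).
  mu(A) = 7.
  nu(B) = 5.
  (mu x nu)(A x B) = 7 * 5 = 35.

35


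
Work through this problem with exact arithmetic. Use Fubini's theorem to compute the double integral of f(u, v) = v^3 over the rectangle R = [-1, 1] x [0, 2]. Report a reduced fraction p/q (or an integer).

f(u, v) is a tensor product of a function of u and a function of v, and both factors are bounded continuous (hence Lebesgue integrable) on the rectangle, so Fubini's theorem applies:
  integral_R f d(m x m) = (integral_a1^b1 1 du) * (integral_a2^b2 v^3 dv).
Inner integral in u: integral_{-1}^{1} 1 du = (1^1 - (-1)^1)/1
  = 2.
Inner integral in v: integral_{0}^{2} v^3 dv = (2^4 - 0^4)/4
  = 4.
Product: (2) * (4) = 8.

8


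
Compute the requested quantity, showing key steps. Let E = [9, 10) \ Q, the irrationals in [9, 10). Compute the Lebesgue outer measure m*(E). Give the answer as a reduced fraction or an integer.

The interval I = [9, 10) has m(I) = 10 - 9 = 1 (endpoints are measure-zero, so open/closed/half-open agree). Write I = (I cap Q) u (I \ Q). The rationals in I are countable, so m*(I cap Q) = 0 (cover each rational by intervals whose total length is arbitrarily small). By countable subadditivity m*(I) <= m*(I cap Q) + m*(I \ Q), hence m*(I \ Q) >= m(I) = 1. The reverse inequality m*(I \ Q) <= m*(I) = 1 is trivial since (I \ Q) is a subset of I. Therefore m*(I \ Q) = 1.

1


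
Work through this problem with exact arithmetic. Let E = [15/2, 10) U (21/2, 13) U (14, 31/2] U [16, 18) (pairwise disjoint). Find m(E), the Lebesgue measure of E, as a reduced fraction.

For pairwise disjoint intervals, m(union_i I_i) = sum_i m(I_i),
and m is invariant under swapping open/closed endpoints (single points have measure 0).
So m(E) = sum_i (b_i - a_i).
  I_1 has length 10 - 15/2 = 5/2.
  I_2 has length 13 - 21/2 = 5/2.
  I_3 has length 31/2 - 14 = 3/2.
  I_4 has length 18 - 16 = 2.
Summing:
  m(E) = 5/2 + 5/2 + 3/2 + 2 = 17/2.

17/2


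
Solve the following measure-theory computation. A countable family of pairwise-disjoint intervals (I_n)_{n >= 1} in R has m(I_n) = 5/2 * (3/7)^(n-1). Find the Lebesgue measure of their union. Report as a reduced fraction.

By countable additivity of the Lebesgue measure on pairwise disjoint measurable sets,
  m(union_{n >= 1} I_n) = sum_{n >= 1} m(I_n) = sum_{n >= 1} a * r^(n-1),
  with a = 5/2 and r = 3/7.
Since 0 < r = 3/7 < 1, the geometric series converges:
  sum_{n >= 1} a * r^(n-1) = a / (1 - r).
  = 5/2 / (1 - 3/7)
  = 5/2 / (4/7)
  = 35/8.

35/8


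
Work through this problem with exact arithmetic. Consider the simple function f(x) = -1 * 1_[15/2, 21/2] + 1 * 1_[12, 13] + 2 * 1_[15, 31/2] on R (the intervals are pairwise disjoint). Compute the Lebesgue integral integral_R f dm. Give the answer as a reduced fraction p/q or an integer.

For a simple function f = sum_i c_i * 1_{A_i} with disjoint A_i,
  integral f dm = sum_i c_i * m(A_i).
Lengths of the A_i:
  m(A_1) = 21/2 - 15/2 = 3.
  m(A_2) = 13 - 12 = 1.
  m(A_3) = 31/2 - 15 = 1/2.
Contributions c_i * m(A_i):
  (-1) * (3) = -3.
  (1) * (1) = 1.
  (2) * (1/2) = 1.
Total: -3 + 1 + 1 = -1.

-1


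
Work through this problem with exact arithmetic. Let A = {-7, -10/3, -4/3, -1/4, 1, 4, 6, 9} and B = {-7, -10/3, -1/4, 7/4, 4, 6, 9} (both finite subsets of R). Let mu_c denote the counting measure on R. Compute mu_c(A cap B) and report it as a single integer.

Counting measure on a finite set equals cardinality. mu_c(A cap B) = |A cap B| (elements appearing in both).
Enumerating the elements of A that also lie in B gives 6 element(s).
So mu_c(A cap B) = 6.

6


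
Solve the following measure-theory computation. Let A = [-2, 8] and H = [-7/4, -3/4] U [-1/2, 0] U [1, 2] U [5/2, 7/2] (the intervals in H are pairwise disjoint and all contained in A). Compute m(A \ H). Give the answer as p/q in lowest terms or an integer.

The ambient interval has length m(A) = 8 - (-2) = 10.
Since the holes are disjoint and sit inside A, by finite additivity
  m(H) = sum_i (b_i - a_i), and m(A \ H) = m(A) - m(H).
Computing the hole measures:
  m(H_1) = -3/4 - (-7/4) = 1.
  m(H_2) = 0 - (-1/2) = 1/2.
  m(H_3) = 2 - 1 = 1.
  m(H_4) = 7/2 - 5/2 = 1.
Summed: m(H) = 1 + 1/2 + 1 + 1 = 7/2.
So m(A \ H) = 10 - 7/2 = 13/2.

13/2


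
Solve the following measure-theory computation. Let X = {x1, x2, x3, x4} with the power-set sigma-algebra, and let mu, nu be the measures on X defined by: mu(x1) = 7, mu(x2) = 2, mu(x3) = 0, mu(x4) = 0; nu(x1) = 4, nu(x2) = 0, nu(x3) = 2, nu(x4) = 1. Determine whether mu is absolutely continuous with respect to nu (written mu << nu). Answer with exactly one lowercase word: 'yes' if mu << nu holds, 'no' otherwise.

mu << nu means: every nu-null measurable set is also mu-null; equivalently, for every atom x, if nu({x}) = 0 then mu({x}) = 0.
Checking each atom:
  x1: nu = 4 > 0 -> no constraint.
  x2: nu = 0, mu = 2 > 0 -> violates mu << nu.
  x3: nu = 2 > 0 -> no constraint.
  x4: nu = 1 > 0 -> no constraint.
The atom(s) x2 violate the condition (nu = 0 but mu > 0). Therefore mu is NOT absolutely continuous w.r.t. nu.

no


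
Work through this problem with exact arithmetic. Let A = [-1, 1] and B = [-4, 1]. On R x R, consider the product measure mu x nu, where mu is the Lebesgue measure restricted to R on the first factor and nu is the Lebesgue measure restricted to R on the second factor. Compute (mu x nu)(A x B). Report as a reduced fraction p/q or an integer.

For a measurable rectangle A x B, the product measure satisfies
  (mu x nu)(A x B) = mu(A) * nu(B).
  mu(A) = 2.
  nu(B) = 5.
  (mu x nu)(A x B) = 2 * 5 = 10.

10


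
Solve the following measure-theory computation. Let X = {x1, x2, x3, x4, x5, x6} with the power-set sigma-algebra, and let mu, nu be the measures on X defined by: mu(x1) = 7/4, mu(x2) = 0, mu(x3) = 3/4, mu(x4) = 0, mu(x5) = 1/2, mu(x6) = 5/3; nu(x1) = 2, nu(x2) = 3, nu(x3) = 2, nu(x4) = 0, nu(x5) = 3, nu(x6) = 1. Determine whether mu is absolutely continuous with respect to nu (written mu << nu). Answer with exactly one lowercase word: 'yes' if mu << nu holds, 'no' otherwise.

mu << nu means: every nu-null measurable set is also mu-null; equivalently, for every atom x, if nu({x}) = 0 then mu({x}) = 0.
Checking each atom:
  x1: nu = 2 > 0 -> no constraint.
  x2: nu = 3 > 0 -> no constraint.
  x3: nu = 2 > 0 -> no constraint.
  x4: nu = 0, mu = 0 -> consistent with mu << nu.
  x5: nu = 3 > 0 -> no constraint.
  x6: nu = 1 > 0 -> no constraint.
No atom violates the condition. Therefore mu << nu.

yes


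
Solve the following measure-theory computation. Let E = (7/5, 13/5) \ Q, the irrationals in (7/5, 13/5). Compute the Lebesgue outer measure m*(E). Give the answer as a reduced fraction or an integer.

The interval I = (7/5, 13/5) has m(I) = 13/5 - 7/5 = 6/5 (endpoints are measure-zero, so open/closed/half-open agree). Write I = (I cap Q) u (I \ Q). The rationals in I are countable, so m*(I cap Q) = 0 (cover each rational by intervals whose total length is arbitrarily small). By countable subadditivity m*(I) <= m*(I cap Q) + m*(I \ Q), hence m*(I \ Q) >= m(I) = 6/5. The reverse inequality m*(I \ Q) <= m*(I) = 6/5 is trivial since (I \ Q) is a subset of I. Therefore m*(I \ Q) = 6/5.

6/5


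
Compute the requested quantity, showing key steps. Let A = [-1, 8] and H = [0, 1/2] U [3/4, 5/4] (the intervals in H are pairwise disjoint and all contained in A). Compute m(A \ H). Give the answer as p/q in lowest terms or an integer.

The ambient interval has length m(A) = 8 - (-1) = 9.
Since the holes are disjoint and sit inside A, by finite additivity
  m(H) = sum_i (b_i - a_i), and m(A \ H) = m(A) - m(H).
Computing the hole measures:
  m(H_1) = 1/2 - 0 = 1/2.
  m(H_2) = 5/4 - 3/4 = 1/2.
Summed: m(H) = 1/2 + 1/2 = 1.
So m(A \ H) = 9 - 1 = 8.

8


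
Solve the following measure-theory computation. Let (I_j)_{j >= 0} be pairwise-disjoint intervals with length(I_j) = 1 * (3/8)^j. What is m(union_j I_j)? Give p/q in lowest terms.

By countable additivity of the Lebesgue measure on pairwise disjoint measurable sets,
  m(union_{j >= 0} I_j) = sum_{j >= 0} m(I_j) = sum_{j >= 0} a * r^j,
  with a = 1 and r = 3/8.
Since 0 < r = 3/8 < 1, the geometric series converges:
  sum_{j >= 0} a * r^j = a / (1 - r).
  = 1 / (1 - 3/8)
  = 1 / (5/8)
  = 8/5.

8/5


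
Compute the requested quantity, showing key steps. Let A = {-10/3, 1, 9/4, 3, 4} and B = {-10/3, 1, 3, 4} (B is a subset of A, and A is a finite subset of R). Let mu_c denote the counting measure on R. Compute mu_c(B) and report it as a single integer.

Counting measure assigns mu_c(E) = |E| (number of elements) when E is finite.
B has 4 element(s), so mu_c(B) = 4.

4


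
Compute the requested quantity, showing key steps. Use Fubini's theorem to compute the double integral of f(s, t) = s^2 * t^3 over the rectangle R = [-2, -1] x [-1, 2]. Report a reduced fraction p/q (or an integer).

f(s, t) is a tensor product of a function of s and a function of t, and both factors are bounded continuous (hence Lebesgue integrable) on the rectangle, so Fubini's theorem applies:
  integral_R f d(m x m) = (integral_a1^b1 s^2 ds) * (integral_a2^b2 t^3 dt).
Inner integral in s: integral_{-2}^{-1} s^2 ds = ((-1)^3 - (-2)^3)/3
  = 7/3.
Inner integral in t: integral_{-1}^{2} t^3 dt = (2^4 - (-1)^4)/4
  = 15/4.
Product: (7/3) * (15/4) = 35/4.

35/4


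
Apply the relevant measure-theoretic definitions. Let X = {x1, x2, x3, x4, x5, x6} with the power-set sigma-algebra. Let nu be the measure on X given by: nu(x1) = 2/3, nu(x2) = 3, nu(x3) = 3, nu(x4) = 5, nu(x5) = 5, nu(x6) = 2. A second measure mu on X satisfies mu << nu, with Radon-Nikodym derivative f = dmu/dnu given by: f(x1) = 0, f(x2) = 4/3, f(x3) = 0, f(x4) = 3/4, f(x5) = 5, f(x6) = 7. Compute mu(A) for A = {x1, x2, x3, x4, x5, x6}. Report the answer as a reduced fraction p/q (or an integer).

By the defining property of the Radon-Nikodym derivative, for every measurable set A,
  mu(A) = integral_A f dnu.
Since nu is a discrete measure concentrated on the atoms of X, the integral over A reduces to the sum
  mu(A) = sum_{x in A} f(x) * nu({x}).
Computing each term:
  x1: f(x1) * nu(x1) = 0 * 2/3 = 0.
  x2: f(x2) * nu(x2) = 4/3 * 3 = 4.
  x3: f(x3) * nu(x3) = 0 * 3 = 0.
  x4: f(x4) * nu(x4) = 3/4 * 5 = 15/4.
  x5: f(x5) * nu(x5) = 5 * 5 = 25.
  x6: f(x6) * nu(x6) = 7 * 2 = 14.
Summing: mu(A) = 0 + 4 + 0 + 15/4 + 25 + 14 = 187/4.

187/4


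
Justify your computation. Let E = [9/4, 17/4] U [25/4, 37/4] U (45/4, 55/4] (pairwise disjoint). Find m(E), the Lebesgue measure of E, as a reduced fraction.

For pairwise disjoint intervals, m(union_i I_i) = sum_i m(I_i),
and m is invariant under swapping open/closed endpoints (single points have measure 0).
So m(E) = sum_i (b_i - a_i).
  I_1 has length 17/4 - 9/4 = 2.
  I_2 has length 37/4 - 25/4 = 3.
  I_3 has length 55/4 - 45/4 = 5/2.
Summing:
  m(E) = 2 + 3 + 5/2 = 15/2.

15/2


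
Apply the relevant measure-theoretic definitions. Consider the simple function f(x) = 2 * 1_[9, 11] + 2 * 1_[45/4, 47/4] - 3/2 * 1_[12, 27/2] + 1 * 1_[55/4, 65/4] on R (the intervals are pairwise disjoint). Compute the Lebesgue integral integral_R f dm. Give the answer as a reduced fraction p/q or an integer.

For a simple function f = sum_i c_i * 1_{A_i} with disjoint A_i,
  integral f dm = sum_i c_i * m(A_i).
Lengths of the A_i:
  m(A_1) = 11 - 9 = 2.
  m(A_2) = 47/4 - 45/4 = 1/2.
  m(A_3) = 27/2 - 12 = 3/2.
  m(A_4) = 65/4 - 55/4 = 5/2.
Contributions c_i * m(A_i):
  (2) * (2) = 4.
  (2) * (1/2) = 1.
  (-3/2) * (3/2) = -9/4.
  (1) * (5/2) = 5/2.
Total: 4 + 1 - 9/4 + 5/2 = 21/4.

21/4


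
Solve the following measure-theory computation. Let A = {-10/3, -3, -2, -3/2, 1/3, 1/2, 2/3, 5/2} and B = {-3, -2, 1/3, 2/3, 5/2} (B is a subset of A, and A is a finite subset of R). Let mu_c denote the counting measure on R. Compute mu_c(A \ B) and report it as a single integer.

Counting measure assigns mu_c(E) = |E| (number of elements) when E is finite. For B subset A, A \ B is the set of elements of A not in B, so |A \ B| = |A| - |B|.
|A| = 8, |B| = 5, so mu_c(A \ B) = 8 - 5 = 3.

3


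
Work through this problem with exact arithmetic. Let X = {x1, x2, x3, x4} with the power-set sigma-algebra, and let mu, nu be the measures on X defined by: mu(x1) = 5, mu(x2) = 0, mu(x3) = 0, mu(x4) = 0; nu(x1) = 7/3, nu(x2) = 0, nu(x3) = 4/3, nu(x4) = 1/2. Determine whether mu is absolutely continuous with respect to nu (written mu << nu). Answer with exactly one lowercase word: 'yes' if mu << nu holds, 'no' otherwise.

mu << nu means: every nu-null measurable set is also mu-null; equivalently, for every atom x, if nu({x}) = 0 then mu({x}) = 0.
Checking each atom:
  x1: nu = 7/3 > 0 -> no constraint.
  x2: nu = 0, mu = 0 -> consistent with mu << nu.
  x3: nu = 4/3 > 0 -> no constraint.
  x4: nu = 1/2 > 0 -> no constraint.
No atom violates the condition. Therefore mu << nu.

yes


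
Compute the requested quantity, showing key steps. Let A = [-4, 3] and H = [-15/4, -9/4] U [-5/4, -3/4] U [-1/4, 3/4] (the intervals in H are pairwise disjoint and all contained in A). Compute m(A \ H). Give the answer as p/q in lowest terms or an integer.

The ambient interval has length m(A) = 3 - (-4) = 7.
Since the holes are disjoint and sit inside A, by finite additivity
  m(H) = sum_i (b_i - a_i), and m(A \ H) = m(A) - m(H).
Computing the hole measures:
  m(H_1) = -9/4 - (-15/4) = 3/2.
  m(H_2) = -3/4 - (-5/4) = 1/2.
  m(H_3) = 3/4 - (-1/4) = 1.
Summed: m(H) = 3/2 + 1/2 + 1 = 3.
So m(A \ H) = 7 - 3 = 4.

4


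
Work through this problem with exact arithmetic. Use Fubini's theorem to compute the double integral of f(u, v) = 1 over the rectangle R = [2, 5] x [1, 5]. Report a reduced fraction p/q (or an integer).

f(u, v) is a tensor product of a function of u and a function of v, and both factors are bounded continuous (hence Lebesgue integrable) on the rectangle, so Fubini's theorem applies:
  integral_R f d(m x m) = (integral_a1^b1 1 du) * (integral_a2^b2 1 dv).
Inner integral in u: integral_{2}^{5} 1 du = (5^1 - 2^1)/1
  = 3.
Inner integral in v: integral_{1}^{5} 1 dv = (5^1 - 1^1)/1
  = 4.
Product: (3) * (4) = 12.

12


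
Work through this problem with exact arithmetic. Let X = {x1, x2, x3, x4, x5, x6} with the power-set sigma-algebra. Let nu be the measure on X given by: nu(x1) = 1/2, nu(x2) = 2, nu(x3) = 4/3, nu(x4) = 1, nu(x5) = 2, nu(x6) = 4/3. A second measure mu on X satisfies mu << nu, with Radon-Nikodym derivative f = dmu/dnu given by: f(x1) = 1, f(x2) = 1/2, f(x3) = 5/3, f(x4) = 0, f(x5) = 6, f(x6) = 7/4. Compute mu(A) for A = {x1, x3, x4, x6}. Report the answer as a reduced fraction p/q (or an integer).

By the defining property of the Radon-Nikodym derivative, for every measurable set A,
  mu(A) = integral_A f dnu.
Since nu is a discrete measure concentrated on the atoms of X, the integral over A reduces to the sum
  mu(A) = sum_{x in A} f(x) * nu({x}).
Computing each term:
  x1: f(x1) * nu(x1) = 1 * 1/2 = 1/2.
  x3: f(x3) * nu(x3) = 5/3 * 4/3 = 20/9.
  x4: f(x4) * nu(x4) = 0 * 1 = 0.
  x6: f(x6) * nu(x6) = 7/4 * 4/3 = 7/3.
Summing: mu(A) = 1/2 + 20/9 + 0 + 7/3 = 91/18.

91/18


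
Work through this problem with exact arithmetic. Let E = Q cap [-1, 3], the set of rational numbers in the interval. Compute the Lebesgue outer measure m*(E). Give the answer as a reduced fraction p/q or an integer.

E = Q cap [-1, 3] is a subset of Q, which is countable. Enumerate Q = {q_1, q_2, ...}; for any eps > 0, cover q_k by the open interval (q_k - eps/2^(k+1), q_k + eps/2^(k+1)), of length eps/2^k. The total cover length is sum_{k>=1} eps/2^k = eps. Hence m*(E) <= m*(Q) <= eps for every eps > 0, and since outer measure is non-negative, m*(E) = 0.

0


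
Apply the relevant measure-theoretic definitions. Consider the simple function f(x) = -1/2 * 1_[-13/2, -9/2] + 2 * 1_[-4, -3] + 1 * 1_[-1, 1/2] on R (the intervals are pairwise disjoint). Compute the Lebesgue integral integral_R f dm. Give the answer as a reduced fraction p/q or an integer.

For a simple function f = sum_i c_i * 1_{A_i} with disjoint A_i,
  integral f dm = sum_i c_i * m(A_i).
Lengths of the A_i:
  m(A_1) = -9/2 - (-13/2) = 2.
  m(A_2) = -3 - (-4) = 1.
  m(A_3) = 1/2 - (-1) = 3/2.
Contributions c_i * m(A_i):
  (-1/2) * (2) = -1.
  (2) * (1) = 2.
  (1) * (3/2) = 3/2.
Total: -1 + 2 + 3/2 = 5/2.

5/2


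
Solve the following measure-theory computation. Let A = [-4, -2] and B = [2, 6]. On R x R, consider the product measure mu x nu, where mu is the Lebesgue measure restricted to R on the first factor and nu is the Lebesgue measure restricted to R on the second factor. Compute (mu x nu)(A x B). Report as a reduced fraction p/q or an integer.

For a measurable rectangle A x B, the product measure satisfies
  (mu x nu)(A x B) = mu(A) * nu(B).
  mu(A) = 2.
  nu(B) = 4.
  (mu x nu)(A x B) = 2 * 4 = 8.

8


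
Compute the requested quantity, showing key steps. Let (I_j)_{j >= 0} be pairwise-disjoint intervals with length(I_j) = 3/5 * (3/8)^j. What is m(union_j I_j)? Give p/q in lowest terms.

By countable additivity of the Lebesgue measure on pairwise disjoint measurable sets,
  m(union_{j >= 0} I_j) = sum_{j >= 0} m(I_j) = sum_{j >= 0} a * r^j,
  with a = 3/5 and r = 3/8.
Since 0 < r = 3/8 < 1, the geometric series converges:
  sum_{j >= 0} a * r^j = a / (1 - r).
  = 3/5 / (1 - 3/8)
  = 3/5 / (5/8)
  = 24/25.

24/25


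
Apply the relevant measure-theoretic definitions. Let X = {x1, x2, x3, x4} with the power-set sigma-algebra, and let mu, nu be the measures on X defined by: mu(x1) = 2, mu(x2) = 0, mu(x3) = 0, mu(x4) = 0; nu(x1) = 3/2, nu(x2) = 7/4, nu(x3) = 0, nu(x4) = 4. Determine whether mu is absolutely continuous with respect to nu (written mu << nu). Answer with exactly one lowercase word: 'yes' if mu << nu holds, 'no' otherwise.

mu << nu means: every nu-null measurable set is also mu-null; equivalently, for every atom x, if nu({x}) = 0 then mu({x}) = 0.
Checking each atom:
  x1: nu = 3/2 > 0 -> no constraint.
  x2: nu = 7/4 > 0 -> no constraint.
  x3: nu = 0, mu = 0 -> consistent with mu << nu.
  x4: nu = 4 > 0 -> no constraint.
No atom violates the condition. Therefore mu << nu.

yes


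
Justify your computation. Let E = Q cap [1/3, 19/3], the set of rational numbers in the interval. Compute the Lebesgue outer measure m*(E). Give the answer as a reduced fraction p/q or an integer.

Q cap [1/3, 19/3] is countable; list its elements as q_1, q_2, ... . Fix eps > 0 and cover the k-th point by an interval of length eps * 2^(-k). The cover has total length eps * sum_{k>=1} 2^(-k) = eps, so by definition of outer measure m*(Q cap [1/3, 19/3]) <= eps. Since eps was arbitrary and m* >= 0, the outer measure is 0.

0


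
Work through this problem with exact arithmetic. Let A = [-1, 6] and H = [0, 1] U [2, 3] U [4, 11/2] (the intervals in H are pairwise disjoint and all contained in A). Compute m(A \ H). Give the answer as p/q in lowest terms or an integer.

The ambient interval has length m(A) = 6 - (-1) = 7.
Since the holes are disjoint and sit inside A, by finite additivity
  m(H) = sum_i (b_i - a_i), and m(A \ H) = m(A) - m(H).
Computing the hole measures:
  m(H_1) = 1 - 0 = 1.
  m(H_2) = 3 - 2 = 1.
  m(H_3) = 11/2 - 4 = 3/2.
Summed: m(H) = 1 + 1 + 3/2 = 7/2.
So m(A \ H) = 7 - 7/2 = 7/2.

7/2


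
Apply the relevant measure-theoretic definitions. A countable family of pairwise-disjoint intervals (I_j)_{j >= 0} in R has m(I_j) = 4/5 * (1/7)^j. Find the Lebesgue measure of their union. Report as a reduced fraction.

By countable additivity of the Lebesgue measure on pairwise disjoint measurable sets,
  m(union_{j >= 0} I_j) = sum_{j >= 0} m(I_j) = sum_{j >= 0} a * r^j,
  with a = 4/5 and r = 1/7.
Since 0 < r = 1/7 < 1, the geometric series converges:
  sum_{j >= 0} a * r^j = a / (1 - r).
  = 4/5 / (1 - 1/7)
  = 4/5 / (6/7)
  = 14/15.

14/15


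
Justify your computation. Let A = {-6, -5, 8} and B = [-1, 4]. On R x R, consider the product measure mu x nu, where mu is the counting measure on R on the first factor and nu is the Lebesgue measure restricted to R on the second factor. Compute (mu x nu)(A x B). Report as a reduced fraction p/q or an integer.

For a measurable rectangle A x B, the product measure satisfies
  (mu x nu)(A x B) = mu(A) * nu(B).
  mu(A) = 3.
  nu(B) = 5.
  (mu x nu)(A x B) = 3 * 5 = 15.

15


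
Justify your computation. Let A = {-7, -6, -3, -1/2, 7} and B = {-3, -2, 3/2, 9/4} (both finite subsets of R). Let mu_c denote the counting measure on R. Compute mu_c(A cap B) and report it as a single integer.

Counting measure on a finite set equals cardinality. mu_c(A cap B) = |A cap B| (elements appearing in both).
Enumerating the elements of A that also lie in B gives 1 element(s).
So mu_c(A cap B) = 1.

1


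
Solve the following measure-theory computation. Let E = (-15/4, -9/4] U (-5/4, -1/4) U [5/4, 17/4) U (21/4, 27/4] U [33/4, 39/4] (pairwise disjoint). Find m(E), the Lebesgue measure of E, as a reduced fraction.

For pairwise disjoint intervals, m(union_i I_i) = sum_i m(I_i),
and m is invariant under swapping open/closed endpoints (single points have measure 0).
So m(E) = sum_i (b_i - a_i).
  I_1 has length -9/4 - (-15/4) = 3/2.
  I_2 has length -1/4 - (-5/4) = 1.
  I_3 has length 17/4 - 5/4 = 3.
  I_4 has length 27/4 - 21/4 = 3/2.
  I_5 has length 39/4 - 33/4 = 3/2.
Summing:
  m(E) = 3/2 + 1 + 3 + 3/2 + 3/2 = 17/2.

17/2


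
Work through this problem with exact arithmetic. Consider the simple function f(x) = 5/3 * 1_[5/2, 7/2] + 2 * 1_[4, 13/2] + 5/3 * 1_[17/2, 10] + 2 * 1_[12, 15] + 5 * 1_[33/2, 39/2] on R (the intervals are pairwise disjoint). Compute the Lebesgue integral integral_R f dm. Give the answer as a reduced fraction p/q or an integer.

For a simple function f = sum_i c_i * 1_{A_i} with disjoint A_i,
  integral f dm = sum_i c_i * m(A_i).
Lengths of the A_i:
  m(A_1) = 7/2 - 5/2 = 1.
  m(A_2) = 13/2 - 4 = 5/2.
  m(A_3) = 10 - 17/2 = 3/2.
  m(A_4) = 15 - 12 = 3.
  m(A_5) = 39/2 - 33/2 = 3.
Contributions c_i * m(A_i):
  (5/3) * (1) = 5/3.
  (2) * (5/2) = 5.
  (5/3) * (3/2) = 5/2.
  (2) * (3) = 6.
  (5) * (3) = 15.
Total: 5/3 + 5 + 5/2 + 6 + 15 = 181/6.

181/6


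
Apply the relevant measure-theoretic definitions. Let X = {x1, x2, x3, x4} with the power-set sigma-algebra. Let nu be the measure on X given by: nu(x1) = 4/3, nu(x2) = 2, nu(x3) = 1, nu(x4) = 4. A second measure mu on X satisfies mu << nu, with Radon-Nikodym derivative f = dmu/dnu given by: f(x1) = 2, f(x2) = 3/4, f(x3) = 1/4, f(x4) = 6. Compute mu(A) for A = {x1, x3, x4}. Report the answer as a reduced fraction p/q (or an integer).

By the defining property of the Radon-Nikodym derivative, for every measurable set A,
  mu(A) = integral_A f dnu.
Since nu is a discrete measure concentrated on the atoms of X, the integral over A reduces to the sum
  mu(A) = sum_{x in A} f(x) * nu({x}).
Computing each term:
  x1: f(x1) * nu(x1) = 2 * 4/3 = 8/3.
  x3: f(x3) * nu(x3) = 1/4 * 1 = 1/4.
  x4: f(x4) * nu(x4) = 6 * 4 = 24.
Summing: mu(A) = 8/3 + 1/4 + 24 = 323/12.

323/12


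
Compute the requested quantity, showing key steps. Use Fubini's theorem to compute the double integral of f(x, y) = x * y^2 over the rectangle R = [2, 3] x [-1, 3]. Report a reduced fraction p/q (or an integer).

f(x, y) is a tensor product of a function of x and a function of y, and both factors are bounded continuous (hence Lebesgue integrable) on the rectangle, so Fubini's theorem applies:
  integral_R f d(m x m) = (integral_a1^b1 x dx) * (integral_a2^b2 y^2 dy).
Inner integral in x: integral_{2}^{3} x dx = (3^2 - 2^2)/2
  = 5/2.
Inner integral in y: integral_{-1}^{3} y^2 dy = (3^3 - (-1)^3)/3
  = 28/3.
Product: (5/2) * (28/3) = 70/3.

70/3


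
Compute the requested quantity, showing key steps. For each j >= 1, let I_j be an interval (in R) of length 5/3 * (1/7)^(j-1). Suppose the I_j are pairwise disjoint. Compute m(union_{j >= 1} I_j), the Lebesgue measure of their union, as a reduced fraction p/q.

By countable additivity of the Lebesgue measure on pairwise disjoint measurable sets,
  m(union_{j >= 1} I_j) = sum_{j >= 1} m(I_j) = sum_{j >= 1} a * r^(j-1),
  with a = 5/3 and r = 1/7.
Since 0 < r = 1/7 < 1, the geometric series converges:
  sum_{j >= 1} a * r^(j-1) = a / (1 - r).
  = 5/3 / (1 - 1/7)
  = 5/3 / (6/7)
  = 35/18.

35/18


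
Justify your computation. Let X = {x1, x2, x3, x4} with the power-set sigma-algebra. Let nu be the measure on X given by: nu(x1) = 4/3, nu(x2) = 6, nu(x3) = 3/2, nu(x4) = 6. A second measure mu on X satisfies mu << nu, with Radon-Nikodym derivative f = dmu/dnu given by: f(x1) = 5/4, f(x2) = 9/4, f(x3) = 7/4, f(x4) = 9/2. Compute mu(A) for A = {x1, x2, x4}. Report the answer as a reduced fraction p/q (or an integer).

By the defining property of the Radon-Nikodym derivative, for every measurable set A,
  mu(A) = integral_A f dnu.
Since nu is a discrete measure concentrated on the atoms of X, the integral over A reduces to the sum
  mu(A) = sum_{x in A} f(x) * nu({x}).
Computing each term:
  x1: f(x1) * nu(x1) = 5/4 * 4/3 = 5/3.
  x2: f(x2) * nu(x2) = 9/4 * 6 = 27/2.
  x4: f(x4) * nu(x4) = 9/2 * 6 = 27.
Summing: mu(A) = 5/3 + 27/2 + 27 = 253/6.

253/6


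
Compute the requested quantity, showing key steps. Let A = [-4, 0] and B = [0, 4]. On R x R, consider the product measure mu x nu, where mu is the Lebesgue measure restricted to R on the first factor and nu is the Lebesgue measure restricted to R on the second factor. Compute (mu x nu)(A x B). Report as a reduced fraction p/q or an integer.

For a measurable rectangle A x B, the product measure satisfies
  (mu x nu)(A x B) = mu(A) * nu(B).
  mu(A) = 4.
  nu(B) = 4.
  (mu x nu)(A x B) = 4 * 4 = 16.

16


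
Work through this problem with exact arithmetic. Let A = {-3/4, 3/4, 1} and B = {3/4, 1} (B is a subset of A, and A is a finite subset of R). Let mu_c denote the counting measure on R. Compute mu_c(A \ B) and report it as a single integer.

Counting measure assigns mu_c(E) = |E| (number of elements) when E is finite. For B subset A, A \ B is the set of elements of A not in B, so |A \ B| = |A| - |B|.
|A| = 3, |B| = 2, so mu_c(A \ B) = 3 - 2 = 1.

1


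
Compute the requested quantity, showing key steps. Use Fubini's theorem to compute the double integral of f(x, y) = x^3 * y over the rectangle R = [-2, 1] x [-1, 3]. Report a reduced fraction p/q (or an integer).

f(x, y) is a tensor product of a function of x and a function of y, and both factors are bounded continuous (hence Lebesgue integrable) on the rectangle, so Fubini's theorem applies:
  integral_R f d(m x m) = (integral_a1^b1 x^3 dx) * (integral_a2^b2 y dy).
Inner integral in x: integral_{-2}^{1} x^3 dx = (1^4 - (-2)^4)/4
  = -15/4.
Inner integral in y: integral_{-1}^{3} y dy = (3^2 - (-1)^2)/2
  = 4.
Product: (-15/4) * (4) = -15.

-15


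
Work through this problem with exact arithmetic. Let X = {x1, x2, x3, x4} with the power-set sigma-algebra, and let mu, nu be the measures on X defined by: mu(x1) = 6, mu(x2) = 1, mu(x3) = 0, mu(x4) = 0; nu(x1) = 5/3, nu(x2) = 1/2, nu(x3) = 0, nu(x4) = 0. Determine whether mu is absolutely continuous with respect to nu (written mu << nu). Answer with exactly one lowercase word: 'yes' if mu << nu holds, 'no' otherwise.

mu << nu means: every nu-null measurable set is also mu-null; equivalently, for every atom x, if nu({x}) = 0 then mu({x}) = 0.
Checking each atom:
  x1: nu = 5/3 > 0 -> no constraint.
  x2: nu = 1/2 > 0 -> no constraint.
  x3: nu = 0, mu = 0 -> consistent with mu << nu.
  x4: nu = 0, mu = 0 -> consistent with mu << nu.
No atom violates the condition. Therefore mu << nu.

yes


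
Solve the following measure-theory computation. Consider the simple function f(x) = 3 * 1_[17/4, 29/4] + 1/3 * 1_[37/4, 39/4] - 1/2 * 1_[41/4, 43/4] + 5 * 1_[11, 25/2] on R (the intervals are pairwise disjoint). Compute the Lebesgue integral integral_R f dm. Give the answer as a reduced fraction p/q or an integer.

For a simple function f = sum_i c_i * 1_{A_i} with disjoint A_i,
  integral f dm = sum_i c_i * m(A_i).
Lengths of the A_i:
  m(A_1) = 29/4 - 17/4 = 3.
  m(A_2) = 39/4 - 37/4 = 1/2.
  m(A_3) = 43/4 - 41/4 = 1/2.
  m(A_4) = 25/2 - 11 = 3/2.
Contributions c_i * m(A_i):
  (3) * (3) = 9.
  (1/3) * (1/2) = 1/6.
  (-1/2) * (1/2) = -1/4.
  (5) * (3/2) = 15/2.
Total: 9 + 1/6 - 1/4 + 15/2 = 197/12.

197/12


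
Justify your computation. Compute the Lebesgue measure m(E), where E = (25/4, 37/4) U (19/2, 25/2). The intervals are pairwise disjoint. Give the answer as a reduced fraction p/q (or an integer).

For pairwise disjoint intervals, m(union_i I_i) = sum_i m(I_i),
and m is invariant under swapping open/closed endpoints (single points have measure 0).
So m(E) = sum_i (b_i - a_i).
  I_1 has length 37/4 - 25/4 = 3.
  I_2 has length 25/2 - 19/2 = 3.
Summing:
  m(E) = 3 + 3 = 6.

6


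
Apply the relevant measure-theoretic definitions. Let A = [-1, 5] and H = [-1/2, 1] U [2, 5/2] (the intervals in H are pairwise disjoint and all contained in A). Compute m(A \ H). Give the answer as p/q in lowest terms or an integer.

The ambient interval has length m(A) = 5 - (-1) = 6.
Since the holes are disjoint and sit inside A, by finite additivity
  m(H) = sum_i (b_i - a_i), and m(A \ H) = m(A) - m(H).
Computing the hole measures:
  m(H_1) = 1 - (-1/2) = 3/2.
  m(H_2) = 5/2 - 2 = 1/2.
Summed: m(H) = 3/2 + 1/2 = 2.
So m(A \ H) = 6 - 2 = 4.

4


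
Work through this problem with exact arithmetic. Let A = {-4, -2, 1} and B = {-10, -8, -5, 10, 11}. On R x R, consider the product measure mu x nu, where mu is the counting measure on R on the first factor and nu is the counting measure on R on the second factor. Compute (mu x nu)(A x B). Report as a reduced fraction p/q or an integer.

For a measurable rectangle A x B, the product measure satisfies
  (mu x nu)(A x B) = mu(A) * nu(B).
  mu(A) = 3.
  nu(B) = 5.
  (mu x nu)(A x B) = 3 * 5 = 15.

15


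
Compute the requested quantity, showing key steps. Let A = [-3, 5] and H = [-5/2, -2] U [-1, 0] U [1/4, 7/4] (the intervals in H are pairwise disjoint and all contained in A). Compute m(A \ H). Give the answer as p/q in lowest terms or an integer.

The ambient interval has length m(A) = 5 - (-3) = 8.
Since the holes are disjoint and sit inside A, by finite additivity
  m(H) = sum_i (b_i - a_i), and m(A \ H) = m(A) - m(H).
Computing the hole measures:
  m(H_1) = -2 - (-5/2) = 1/2.
  m(H_2) = 0 - (-1) = 1.
  m(H_3) = 7/4 - 1/4 = 3/2.
Summed: m(H) = 1/2 + 1 + 3/2 = 3.
So m(A \ H) = 8 - 3 = 5.

5


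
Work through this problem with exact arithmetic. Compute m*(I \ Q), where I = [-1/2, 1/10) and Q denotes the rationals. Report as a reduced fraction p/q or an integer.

The interval I = [-1/2, 1/10) has m(I) = 1/10 - (-1/2) = 3/5 (endpoints are measure-zero, so open/closed/half-open agree). Write I = (I cap Q) u (I \ Q). The rationals in I are countable, so m*(I cap Q) = 0 (cover each rational by intervals whose total length is arbitrarily small). By countable subadditivity m*(I) <= m*(I cap Q) + m*(I \ Q), hence m*(I \ Q) >= m(I) = 3/5. The reverse inequality m*(I \ Q) <= m*(I) = 3/5 is trivial since (I \ Q) is a subset of I. Therefore m*(I \ Q) = 3/5.

3/5
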